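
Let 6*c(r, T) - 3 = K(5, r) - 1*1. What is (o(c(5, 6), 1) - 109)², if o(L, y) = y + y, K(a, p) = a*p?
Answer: 11449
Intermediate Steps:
c(r, T) = ⅓ + 5*r/6 (c(r, T) = ½ + (5*r - 1*1)/6 = ½ + (5*r - 1)/6 = ½ + (-1 + 5*r)/6 = ½ + (-⅙ + 5*r/6) = ⅓ + 5*r/6)
o(L, y) = 2*y
(o(c(5, 6), 1) - 109)² = (2*1 - 109)² = (2 - 109)² = (-107)² = 11449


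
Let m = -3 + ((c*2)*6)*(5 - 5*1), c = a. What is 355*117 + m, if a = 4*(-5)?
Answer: 41532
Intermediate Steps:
a = -20
c = -20
m = -3 (m = -3 + (-20*2*6)*(5 - 5*1) = -3 + (-40*6)*(5 - 5) = -3 - 240*0 = -3 + 0 = -3)
355*117 + m = 355*117 - 3 = 41535 - 3 = 41532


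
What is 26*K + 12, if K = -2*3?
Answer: -144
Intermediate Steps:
K = -6
26*K + 12 = 26*(-6) + 12 = -156 + 12 = -144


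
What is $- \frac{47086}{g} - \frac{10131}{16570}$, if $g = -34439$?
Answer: $\frac{431313511}{570654230} \approx 0.75582$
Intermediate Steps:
$- \frac{47086}{g} - \frac{10131}{16570} = - \frac{47086}{-34439} - \frac{10131}{16570} = \left(-47086\right) \left(- \frac{1}{34439}\right) - \frac{10131}{16570} = \frac{47086}{34439} - \frac{10131}{16570} = \frac{431313511}{570654230}$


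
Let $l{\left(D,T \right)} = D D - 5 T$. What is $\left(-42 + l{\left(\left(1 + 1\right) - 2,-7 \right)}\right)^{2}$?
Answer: $49$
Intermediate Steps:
$l{\left(D,T \right)} = D^{2} - 5 T$
$\left(-42 + l{\left(\left(1 + 1\right) - 2,-7 \right)}\right)^{2} = \left(-42 + \left(\left(\left(1 + 1\right) - 2\right)^{2} - -35\right)\right)^{2} = \left(-42 + \left(\left(2 - 2\right)^{2} + 35\right)\right)^{2} = \left(-42 + \left(0^{2} + 35\right)\right)^{2} = \left(-42 + \left(0 + 35\right)\right)^{2} = \left(-42 + 35\right)^{2} = \left(-7\right)^{2} = 49$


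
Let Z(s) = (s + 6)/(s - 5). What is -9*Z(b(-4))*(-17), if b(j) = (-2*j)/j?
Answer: -612/7 ≈ -87.429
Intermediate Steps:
b(j) = -2
Z(s) = (6 + s)/(-5 + s)
-9*Z(b(-4))*(-17) = -9*(6 - 2)/(-5 - 2)*(-17) = -9*4/(-7)*(-17) = -(-9)*4/7*(-17) = -9*(-4/7)*(-17) = (36/7)*(-17) = -612/7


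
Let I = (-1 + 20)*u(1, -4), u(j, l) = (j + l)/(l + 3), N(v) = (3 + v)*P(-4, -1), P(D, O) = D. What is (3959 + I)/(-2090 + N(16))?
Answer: -2008/1083 ≈ -1.8541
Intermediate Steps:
N(v) = -12 - 4*v (N(v) = (3 + v)*(-4) = -12 - 4*v)
u(j, l) = (j + l)/(3 + l)
I = 57 (I = (-1 + 20)*((1 - 4)/(3 - 4)) = 19*(-3/(-1)) = 19*(-1*(-3)) = 19*3 = 57)
(3959 + I)/(-2090 + N(16)) = (3959 + 57)/(-2090 + (-12 - 4*16)) = 4016/(-2090 + (-12 - 64)) = 4016/(-2090 - 76) = 4016/(-2166) = 4016*(-1/2166) = -2008/1083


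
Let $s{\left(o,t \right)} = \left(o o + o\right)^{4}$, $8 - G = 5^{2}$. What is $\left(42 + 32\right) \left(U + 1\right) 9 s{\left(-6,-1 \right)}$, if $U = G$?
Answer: $-8631360000$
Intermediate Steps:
$G = -17$ ($G = 8 - 5^{2} = 8 - 25 = -17$)
$U = -17$
$s{\left(o,t \right)} = \left(o + o^{2}\right)^{4}$ ($s{\left(o,t \right)} = \left(o^{2} + o\right)^{4} = \left(o + o^{2}\right)^{4}$)
$\left(42 + 32\right) \left(U + 1\right) 9 s{\left(-6,-1 \right)} = \left(42 + 32\right) \left(-17 + 1\right) 9 \left(-6\right)^{4} \left(1 - 6\right)^{4} = 74 \left(-16\right) 9 \cdot 1296 \left(-5\right)^{4} = \left(-1184\right) 9 \cdot 1296 \cdot 625 = \left(-10656\right) 810000 = -8631360000$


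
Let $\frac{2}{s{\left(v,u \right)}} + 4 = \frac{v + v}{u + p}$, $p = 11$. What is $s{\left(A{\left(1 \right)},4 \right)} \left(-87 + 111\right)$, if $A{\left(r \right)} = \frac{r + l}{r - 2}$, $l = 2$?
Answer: $- \frac{120}{11} \approx -10.909$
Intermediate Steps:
$A{\left(r \right)} = \frac{2 + r}{-2 + r}$ ($A{\left(r \right)} = \frac{r + 2}{r - 2} = \frac{2 + r}{-2 + r}$)
$s{\left(v,u \right)} = \frac{2}{-4 + \frac{2 v}{11 + u}}$ ($s{\left(v,u \right)} = \frac{2}{-4 + \frac{v + v}{u + 11}} = \frac{2}{-4 + \frac{2 v}{11 + u}}$)
$s{\left(A{\left(1 \right)},4 \right)} \left(-87 + 111\right) = \frac{-11 - 4}{22 - \frac{2 + 1}{-2 + 1} + 2 \cdot 4} \left(-87 + 111\right) = \frac{-11 - 4}{22 - \frac{1}{-1} \cdot 3 + 8} \cdot 24 = \frac{1}{22 - \left(-1\right) 3 + 8} \left(-15\right) 24 = \frac{1}{22 - -3 + 8} \left(-15\right) 24 = \frac{1}{22 + 3 + 8} \left(-15\right) 24 = \frac{1}{33} \left(-15\right) 24 = \left(- \frac{5}{11}\right) 24 = - \frac{120}{11}$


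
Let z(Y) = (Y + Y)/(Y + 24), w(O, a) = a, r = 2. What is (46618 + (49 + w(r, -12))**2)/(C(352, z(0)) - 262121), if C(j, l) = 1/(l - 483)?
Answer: -23177721/126604444 ≈ -0.18307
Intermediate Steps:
z(Y) = 2*Y/(24 + Y) (z(Y) = (2*Y)/(24 + Y) = 2*Y/(24 + Y))
C(j, l) = 1/(-483 + l)
(46618 + (49 + w(r, -12))**2)/(C(352, z(0)) - 262121) = (46618 + (49 - 12)**2)/(1/(-483 + 2*0/(24 + 0)) - 262121) = (46618 + 37**2)/(1/(-483 + 2*0/24) - 262121) = (46618 + 1369)/(1/(-483 + 2*0*(1/24)) - 262121) = 47987/(1/(-483 + 0) - 262121) = 47987/(1/(-483) - 262121) = 47987/(-1/483 - 262121) = 47987/(-126604444/483) = 47987*(-483/126604444) = -23177721/126604444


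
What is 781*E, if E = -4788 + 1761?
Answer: -2364087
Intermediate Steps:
E = -3027
781*E = 781*(-3027) = -2364087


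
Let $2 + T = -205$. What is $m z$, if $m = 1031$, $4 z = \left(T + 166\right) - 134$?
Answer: $- \frac{180425}{4} \approx -45106.0$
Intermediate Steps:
$T = -207$ ($T = -2 - 205 = -207$)
$z = - \frac{175}{4}$ ($z = \frac{\left(-207 + 166\right) - 134}{4} = \frac{-41 - 134}{4} = \frac{1}{4} \left(-175\right) = - \frac{175}{4} \approx -43.75$)
$m z = 1031 \left(- \frac{175}{4}\right) = - \frac{180425}{4}$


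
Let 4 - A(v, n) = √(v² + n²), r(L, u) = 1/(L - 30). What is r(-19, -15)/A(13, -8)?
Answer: 4/10633 + √233/10633 ≈ 0.0018118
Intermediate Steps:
r(L, u) = 1/(-30 + L)
A(v, n) = 4 - √(n² + v²) (A(v, n) = 4 - √(v² + n²) = 4 - √(n² + v²))
r(-19, -15)/A(13, -8) = 1/((-30 - 19)*(4 - √((-8)² + 13²))) = 1/((-49)*(4 - √(64 + 169))) = -1/(49*(4 - √233))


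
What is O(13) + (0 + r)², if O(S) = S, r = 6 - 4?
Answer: 17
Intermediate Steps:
r = 2
O(13) + (0 + r)² = 13 + (0 + 2)² = 13 + 2² = 13 + 4 = 17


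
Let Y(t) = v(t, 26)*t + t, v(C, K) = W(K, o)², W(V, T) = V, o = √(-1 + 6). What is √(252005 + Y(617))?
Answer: 23*√1266 ≈ 818.36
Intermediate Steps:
o = √5 ≈ 2.2361
v(C, K) = K²
Y(t) = 677*t (Y(t) = 26²*t + t = 676*t + t = 677*t)
√(252005 + Y(617)) = √(252005 + 677*617) = √(252005 + 417709) = √669714 = 23*√1266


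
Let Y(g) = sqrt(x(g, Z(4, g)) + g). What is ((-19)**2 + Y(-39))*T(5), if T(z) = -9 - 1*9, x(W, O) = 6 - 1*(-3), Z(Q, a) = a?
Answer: -6498 - 18*I*sqrt(30) ≈ -6498.0 - 98.59*I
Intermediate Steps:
x(W, O) = 9 (x(W, O) = 6 + 3 = 9)
T(z) = -18 (T(z) = -9 - 9 = -18)
Y(g) = sqrt(9 + g)
((-19)**2 + Y(-39))*T(5) = ((-19)**2 + sqrt(9 - 39))*(-18) = (361 + sqrt(-30))*(-18) = (361 + I*sqrt(30))*(-18) = -6498 - 18*I*sqrt(30)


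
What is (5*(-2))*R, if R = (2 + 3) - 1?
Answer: -40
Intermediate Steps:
R = 4 (R = 5 - 1 = 4)
(5*(-2))*R = (5*(-2))*4 = -10*4 = -40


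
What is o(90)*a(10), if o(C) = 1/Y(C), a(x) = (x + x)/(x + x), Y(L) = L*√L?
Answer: √10/2700 ≈ 0.0011712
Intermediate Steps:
Y(L) = L^(3/2)
a(x) = 1 (a(x) = (2*x)/((2*x)) = (2*x)*(1/(2*x)) = 1)
o(C) = C^(-3/2) (o(C) = 1/(C^(3/2)) = C^(-3/2))
o(90)*a(10) = 1/90^(3/2) = (√10/2700)*1 = √10/2700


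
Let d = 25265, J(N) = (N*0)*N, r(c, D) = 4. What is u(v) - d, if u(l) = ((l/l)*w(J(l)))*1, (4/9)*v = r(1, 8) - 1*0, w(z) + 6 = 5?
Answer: -25266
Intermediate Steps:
J(N) = 0 (J(N) = 0*N = 0)
w(z) = -1 (w(z) = -6 + 5 = -1)
v = 9 (v = 9*(4 - 1*0)/4 = 9*(4 + 0)/4 = (9/4)*4 = 9)
u(l) = -1 (u(l) = ((l/l)*(-1))*1 = (1*(-1))*1 = -1*1 = -1)
u(v) - d = -1 - 1*25265 = -1 - 25265 = -25266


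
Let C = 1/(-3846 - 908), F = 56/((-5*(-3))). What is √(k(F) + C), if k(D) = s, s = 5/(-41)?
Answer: I*√4641097254/194914 ≈ 0.34952*I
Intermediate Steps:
F = 56/15 ≈ 3.7333
s = -5/41 (s = 5*(-1/41) = -5/41 ≈ -0.12195)
k(D) = -5/41
C = -1/4754 (C = 1/(-4754) = -1/4754 ≈ -0.00021035)
√(k(F) + C) = √(-5/41 - 1/4754) = √(-23811/194914) = I*√4641097254/194914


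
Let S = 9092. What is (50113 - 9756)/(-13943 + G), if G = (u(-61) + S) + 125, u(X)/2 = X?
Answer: -40357/4848 ≈ -8.3245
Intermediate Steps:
u(X) = 2*X
G = 9095 (G = (2*(-61) + 9092) + 125 = (-122 + 9092) + 125 = 8970 + 125 = 9095)
(50113 - 9756)/(-13943 + G) = (50113 - 9756)/(-13943 + 9095) = 40357/(-4848) = 40357*(-1/4848) = -40357/4848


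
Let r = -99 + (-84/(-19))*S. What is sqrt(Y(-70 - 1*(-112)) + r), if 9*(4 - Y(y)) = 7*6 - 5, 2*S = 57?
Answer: 11*sqrt(2)/3 ≈ 5.1854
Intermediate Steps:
S = 57/2 (S = (1/2)*57 = 57/2 ≈ 28.500)
Y(y) = -1/9 (Y(y) = 4 - (7*6 - 5)/9 = 4 - (42 - 5)/9 = 4 - 1/9*37 = 4 - 37/9 = -1/9)
r = 27 (r = -99 - 84/(-19)*(57/2) = -99 - 84*(-1/19)*(57/2) = -99 + (84/19)*(57/2) = -99 + 126 = 27)
sqrt(Y(-70 - 1*(-112)) + r) = sqrt(-1/9 + 27) = sqrt(242/9) = 11*sqrt(2)/3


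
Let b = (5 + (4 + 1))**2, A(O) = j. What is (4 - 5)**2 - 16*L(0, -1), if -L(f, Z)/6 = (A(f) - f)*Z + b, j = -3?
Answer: 9889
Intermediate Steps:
A(O) = -3
b = 100 (b = (5 + 5)**2 = 10**2 = 100)
L(f, Z) = -600 - 6*Z*(-3 - f) (L(f, Z) = -6*((-3 - f)*Z + 100) = -6*(Z*(-3 - f) + 100) = -6*(100 + Z*(-3 - f)) = -600 - 6*Z*(-3 - f))
(4 - 5)**2 - 16*L(0, -1) = (4 - 5)**2 - 16*(-600 + 18*(-1) + 6*(-1)*0) = (-1)**2 - 16*(-600 - 18 + 0) = 1 - 16*(-618) = 1 + 9888 = 9889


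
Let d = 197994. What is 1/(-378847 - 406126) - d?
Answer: -155419944163/784973 ≈ -1.9799e+5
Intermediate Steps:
1/(-378847 - 406126) - d = 1/(-378847 - 406126) - 1*197994 = 1/(-784973) - 197994 = -1/784973 - 197994 = -155419944163/784973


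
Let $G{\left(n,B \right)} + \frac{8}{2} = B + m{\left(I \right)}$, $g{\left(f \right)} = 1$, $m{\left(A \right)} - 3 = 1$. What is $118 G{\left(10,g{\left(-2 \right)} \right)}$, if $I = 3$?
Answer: $118$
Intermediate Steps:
$m{\left(A \right)} = 4$ ($m{\left(A \right)} = 3 + 1 = 4$)
$G{\left(n,B \right)} = B$ ($G{\left(n,B \right)} = -4 + \left(B + 4\right) = -4 + \left(4 + B\right) = B$)
$118 G{\left(10,g{\left(-2 \right)} \right)} = 118 \cdot 1 = 118$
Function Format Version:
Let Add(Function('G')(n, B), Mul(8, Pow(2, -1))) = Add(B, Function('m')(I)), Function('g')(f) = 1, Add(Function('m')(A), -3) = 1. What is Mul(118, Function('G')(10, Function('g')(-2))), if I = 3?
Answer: 118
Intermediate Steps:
Function('m')(A) = 4 (Function('m')(A) = Add(3, 1) = 4)
Function('G')(n, B) = B (Function('G')(n, B) = Add(-4, Add(B, 4)) = Add(-4, Add(4, B)) = B)
Mul(118, Function('G')(10, Function('g')(-2))) = Mul(118, 1) = 118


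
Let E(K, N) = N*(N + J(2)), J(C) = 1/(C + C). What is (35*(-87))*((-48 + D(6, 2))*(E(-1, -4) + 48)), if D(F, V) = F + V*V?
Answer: 7289730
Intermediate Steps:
J(C) = 1/(2*C)
E(K, N) = N*(¼ + N) (E(K, N) = N*(N + (½)/2) = N*(N + (½)*(½)) = N*(N + ¼) = N*(¼ + N))
D(F, V) = F + V²
(35*(-87))*((-48 + D(6, 2))*(E(-1, -4) + 48)) = (35*(-87))*((-48 + (6 + 2²))*(-4*(¼ - 4) + 48)) = -3045*(-48 + (6 + 4))*(-4*(-15/4) + 48) = -3045*(-48 + 10)*(15 + 48) = -(-115710)*63 = -3045*(-2394) = 7289730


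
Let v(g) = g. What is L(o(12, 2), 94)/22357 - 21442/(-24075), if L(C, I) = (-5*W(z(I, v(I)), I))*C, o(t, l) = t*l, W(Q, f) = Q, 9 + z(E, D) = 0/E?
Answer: 505379794/538244775 ≈ 0.93894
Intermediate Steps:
z(E, D) = -9 (z(E, D) = -9 + 0/E = -9 + 0 = -9)
o(t, l) = l*t
L(C, I) = 45*C (L(C, I) = (-5*(-9))*C = 45*C)
L(o(12, 2), 94)/22357 - 21442/(-24075) = (45*(2*12))/22357 - 21442/(-24075) = (45*24)*(1/22357) - 21442*(-1)/24075 = 1080*(1/22357) - 1*(-21442/24075) = 1080/22357 + 21442/24075 = 505379794/538244775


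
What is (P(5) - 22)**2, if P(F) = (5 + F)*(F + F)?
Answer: 6084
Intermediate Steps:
P(F) = 2*F*(5 + F) (P(F) = (5 + F)*(2*F) = 2*F*(5 + F))
(P(5) - 22)**2 = (2*5*(5 + 5) - 22)**2 = (2*5*10 - 22)**2 = (100 - 22)**2 = 78**2 = 6084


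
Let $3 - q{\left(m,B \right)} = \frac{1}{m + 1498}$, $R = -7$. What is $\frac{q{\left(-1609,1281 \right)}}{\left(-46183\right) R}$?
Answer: $\frac{334}{35884191} \approx 9.3077 \cdot 10^{-6}$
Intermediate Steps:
$q{\left(m,B \right)} = 3 - \frac{1}{1498 + m}$ ($q{\left(m,B \right)} = 3 - \frac{1}{m + 1498} = 3 - \frac{1}{1498 + m}$)
$\frac{q{\left(-1609,1281 \right)}}{\left(-46183\right) R} = \frac{\frac{1}{1498 - 1609} \left(4493 + 3 \left(-1609\right)\right)}{\left(-46183\right) \left(-7\right)} = \frac{\frac{1}{-111} \left(4493 - 4827\right)}{323281} = \left(- \frac{1}{111}\right) \left(-334\right) \frac{1}{323281} = \frac{334}{111} \cdot \frac{1}{323281} = \frac{334}{35884191}$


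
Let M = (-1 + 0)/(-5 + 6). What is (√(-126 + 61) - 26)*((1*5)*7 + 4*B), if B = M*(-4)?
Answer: -1326 + 51*I*√65 ≈ -1326.0 + 411.18*I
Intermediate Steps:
M = -1 (M = -1/1 = -1*1 = -1)
B = 4 (B = -1*(-4) = 4)
(√(-126 + 61) - 26)*((1*5)*7 + 4*B) = (√(-126 + 61) - 26)*((1*5)*7 + 4*4) = (√(-65) - 26)*(5*7 + 16) = (I*√65 - 26)*(35 + 16) = (-26 + I*√65)*51 = -1326 + 51*I*√65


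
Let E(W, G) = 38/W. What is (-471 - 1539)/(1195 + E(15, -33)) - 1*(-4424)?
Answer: 79438162/17963 ≈ 4422.3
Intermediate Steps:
(-471 - 1539)/(1195 + E(15, -33)) - 1*(-4424) = (-471 - 1539)/(1195 + 38/15) - 1*(-4424) = -2010/(1195 + 38*(1/15)) + 4424 = -2010/(1195 + 38/15) + 4424 = -2010/17963/15 + 4424 = -2010*15/17963 + 4424 = -30150/17963 + 4424 = 79438162/17963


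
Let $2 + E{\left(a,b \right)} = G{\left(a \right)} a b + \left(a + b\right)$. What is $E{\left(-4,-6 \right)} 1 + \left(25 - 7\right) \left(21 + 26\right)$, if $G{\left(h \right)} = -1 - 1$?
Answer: $786$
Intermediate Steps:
$G{\left(h \right)} = -2$
$E{\left(a,b \right)} = -2 + a + b - 2 a b$ ($E{\left(a,b \right)} = -2 + \left(- 2 a b + \left(a + b\right)\right) = -2 - \left(- a - b + 2 a b\right) = -2 + \left(a + b - 2 a b\right) = -2 + a + b - 2 a b$)
$E{\left(-4,-6 \right)} 1 + \left(25 - 7\right) \left(21 + 26\right) = \left(-2 - 4 - 6 - \left(-8\right) \left(-6\right)\right) 1 + \left(25 - 7\right) \left(21 + 26\right) = \left(-2 - 4 - 6 - 48\right) 1 + 18 \cdot 47 = \left(-60\right) 1 + 846 = -60 + 846 = 786$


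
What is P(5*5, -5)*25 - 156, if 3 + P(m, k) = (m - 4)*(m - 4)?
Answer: 10794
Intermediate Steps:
P(m, k) = -3 + (-4 + m)² (P(m, k) = -3 + (m - 4)*(m - 4) = -3 + (-4 + m)*(-4 + m) = -3 + (-4 + m)²)
P(5*5, -5)*25 - 156 = (-3 + (-4 + 5*5)²)*25 - 156 = (-3 + (-4 + 25)²)*25 - 156 = (-3 + 21²)*25 - 156 = (-3 + 441)*25 - 156 = 438*25 - 156 = 10950 - 156 = 10794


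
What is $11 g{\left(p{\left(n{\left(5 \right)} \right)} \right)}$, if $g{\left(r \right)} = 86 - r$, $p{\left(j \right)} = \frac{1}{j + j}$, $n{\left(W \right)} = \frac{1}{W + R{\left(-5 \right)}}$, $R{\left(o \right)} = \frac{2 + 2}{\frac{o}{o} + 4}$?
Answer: $\frac{9141}{10} \approx 914.1$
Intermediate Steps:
$R{\left(o \right)} = \frac{4}{5}$ ($R{\left(o \right)} = \frac{4}{1 + 4} = \frac{4}{5}$)
$n{\left(W \right)} = \frac{1}{\frac{4}{5} + W}$ ($n{\left(W \right)} = \frac{1}{W + \frac{4}{5}} = \frac{1}{\frac{4}{5} + W}$)
$p{\left(j \right)} = \frac{1}{2 j}$
$11 g{\left(p{\left(n{\left(5 \right)} \right)} \right)} = 11 \left(86 - \frac{1}{2 \frac{5}{4 + 5 \cdot 5}}\right) = 11 \left(86 - \frac{1}{2 \frac{5}{4 + 25}}\right) = 11 \left(86 - \frac{1}{2 \cdot \frac{5}{29}}\right) = 11 \left(86 - \frac{1}{2} \cdot \frac{29}{5}\right) = 11 \left(86 - \frac{29}{10}\right) = 11 \cdot \frac{831}{10} = \frac{9141}{10}$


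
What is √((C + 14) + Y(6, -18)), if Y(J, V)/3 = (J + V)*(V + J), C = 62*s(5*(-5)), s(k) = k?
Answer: 4*I*√69 ≈ 33.227*I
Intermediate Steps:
C = -1550 (C = 62*(5*(-5)) = 62*(-25) = -1550)
Y(J, V) = 3*(J + V)² (Y(J, V) = 3*((J + V)*(V + J)) = 3*((J + V)*(J + V)) = 3*(J + V)²)
√((C + 14) + Y(6, -18)) = √((-1550 + 14) + 3*(6 - 18)²) = √(-1536 + 3*(-12)²) = √(-1536 + 3*144) = √(-1536 + 432) = √(-1104) = 4*I*√69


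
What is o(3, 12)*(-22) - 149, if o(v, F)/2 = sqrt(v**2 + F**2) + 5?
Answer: -369 - 132*sqrt(17) ≈ -913.25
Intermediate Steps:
o(v, F) = 10 + 2*sqrt(F**2 + v**2) (o(v, F) = 2*(sqrt(v**2 + F**2) + 5) = 2*(sqrt(F**2 + v**2) + 5) = 2*(5 + sqrt(F**2 + v**2)) = 10 + 2*sqrt(F**2 + v**2))
o(3, 12)*(-22) - 149 = (10 + 2*sqrt(12**2 + 3**2))*(-22) - 149 = (10 + 2*sqrt(144 + 9))*(-22) - 149 = (10 + 2*sqrt(153))*(-22) - 149 = (10 + 2*(3*sqrt(17)))*(-22) - 149 = (10 + 6*sqrt(17))*(-22) - 149 = (-220 - 132*sqrt(17)) - 149 = -369 - 132*sqrt(17)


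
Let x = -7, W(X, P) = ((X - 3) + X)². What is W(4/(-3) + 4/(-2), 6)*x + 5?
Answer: -5842/9 ≈ -649.11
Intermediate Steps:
W(X, P) = (-3 + 2*X)² (W(X, P) = ((-3 + X) + X)² = (-3 + 2*X)²)
W(4/(-3) + 4/(-2), 6)*x + 5 = (-3 + 2*(4/(-3) + 4/(-2)))²*(-7) + 5 = (-3 + 2*(4*(-⅓) + 4*(-½)))²*(-7) + 5 = (-3 + 2*(-4/3 - 2))²*(-7) + 5 = (-3 + 2*(-10/3))²*(-7) + 5 = (-3 - 20/3)²*(-7) + 5 = (-29/3)²*(-7) + 5 = (841/9)*(-7) + 5 = -5887/9 + 5 = -5842/9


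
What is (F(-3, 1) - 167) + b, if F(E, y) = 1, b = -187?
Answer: -353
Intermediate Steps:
(F(-3, 1) - 167) + b = (1 - 167) - 187 = -166 - 187 = -353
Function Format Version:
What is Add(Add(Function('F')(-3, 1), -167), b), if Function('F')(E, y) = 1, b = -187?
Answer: -353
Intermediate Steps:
Add(Add(Function('F')(-3, 1), -167), b) = Add(Add(1, -167), -187) = Add(-166, -187) = -353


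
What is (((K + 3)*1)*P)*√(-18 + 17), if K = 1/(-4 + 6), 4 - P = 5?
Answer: -7*I/2 ≈ -3.5*I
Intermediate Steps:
P = -1 (P = 4 - 1*5 = 4 - 5 = -1)
K = ½ (K = 1/2 = ½ ≈ 0.50000)
(((K + 3)*1)*P)*√(-18 + 17) = (((½ + 3)*1)*(-1))*√(-18 + 17) = (((7/2)*1)*(-1))*√(-1) = ((7/2)*(-1))*I = -7*I/2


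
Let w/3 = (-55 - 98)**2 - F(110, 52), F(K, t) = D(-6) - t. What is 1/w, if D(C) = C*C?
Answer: 1/70275 ≈ 1.4230e-5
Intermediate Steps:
D(C) = C**2
F(K, t) = 36 - t (F(K, t) = (-6)**2 - t = 36 - t)
w = 70275 (w = 3*((-55 - 98)**2 - (36 - 1*52)) = 3*((-153)**2 - (36 - 52)) = 3*(23409 - 1*(-16)) = 3*(23409 + 16) = 3*23425 = 70275)
1/w = 1/70275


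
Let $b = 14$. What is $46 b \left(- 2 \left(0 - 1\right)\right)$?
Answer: $1288$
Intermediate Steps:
$46 b \left(- 2 \left(0 - 1\right)\right) = 46 \cdot 14 \left(- 2 \left(0 - 1\right)\right) = 644 \left(\left(-2\right) \left(-1\right)\right) = 644 \cdot 2 = 1288$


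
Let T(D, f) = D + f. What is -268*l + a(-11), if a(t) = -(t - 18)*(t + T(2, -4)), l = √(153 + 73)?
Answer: -377 - 268*√226 ≈ -4405.9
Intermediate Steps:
l = √226 ≈ 15.033
a(t) = -(-18 + t)*(-2 + t) (a(t) = -(t - 18)*(t + (2 - 4)) = -(-18 + t)*(t - 2) = -(-18 + t)*(-2 + t))
-268*l + a(-11) = -268*√226 + (-36 - 1*(-11)² + 20*(-11)) = -268*√226 + (-36 - 1*121 - 220) = -268*√226 + (-36 - 121 - 220) = -268*√226 - 377 = -377 - 268*√226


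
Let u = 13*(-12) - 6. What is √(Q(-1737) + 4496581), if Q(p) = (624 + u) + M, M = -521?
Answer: √4496522 ≈ 2120.5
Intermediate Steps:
u = -162 (u = -156 - 6 = -162)
Q(p) = -59 (Q(p) = (624 - 162) - 521 = 462 - 521 = -59)
√(Q(-1737) + 4496581) = √(-59 + 4496581) = √4496522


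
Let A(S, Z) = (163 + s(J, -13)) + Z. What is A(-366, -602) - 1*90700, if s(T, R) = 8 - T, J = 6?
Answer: -91137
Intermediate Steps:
A(S, Z) = 165 + Z (A(S, Z) = (163 + (8 - 1*6)) + Z = (163 + (8 - 6)) + Z = (163 + 2) + Z = 165 + Z)
A(-366, -602) - 1*90700 = (165 - 602) - 1*90700 = -437 - 90700 = -91137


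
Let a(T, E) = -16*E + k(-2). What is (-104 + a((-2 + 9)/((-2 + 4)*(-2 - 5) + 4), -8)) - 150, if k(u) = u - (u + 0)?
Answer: -126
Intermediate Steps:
k(u) = 0 (k(u) = u - u = 0)
a(T, E) = -16*E (a(T, E) = -16*E + 0 = -16*E)
(-104 + a((-2 + 9)/((-2 + 4)*(-2 - 5) + 4), -8)) - 150 = (-104 - 16*(-8)) - 150 = (-104 + 128) - 150 = 24 - 150 = -126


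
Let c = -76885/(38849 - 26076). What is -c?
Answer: 76885/12773 ≈ 6.0193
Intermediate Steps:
c = -76885/12773 ≈ -6.0193
-c = -1*(-76885/12773) = 76885/12773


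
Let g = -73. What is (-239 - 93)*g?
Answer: 24236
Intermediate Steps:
(-239 - 93)*g = (-239 - 93)*(-73) = -332*(-73) = 24236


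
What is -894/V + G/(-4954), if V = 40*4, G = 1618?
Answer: -1171939/198160 ≈ -5.9141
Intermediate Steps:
V = 160
-894/V + G/(-4954) = -894/160 + 1618/(-4954) = -894*1/160 + 1618*(-1/4954) = -447/80 - 809/2477 = -1171939/198160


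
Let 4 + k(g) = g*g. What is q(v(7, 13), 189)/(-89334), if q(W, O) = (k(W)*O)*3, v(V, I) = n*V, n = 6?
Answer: -7920/709 ≈ -11.171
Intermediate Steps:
k(g) = -4 + g² (k(g) = -4 + g*g = -4 + g²)
v(V, I) = 6*V
q(W, O) = 3*O*(-4 + W²) (q(W, O) = ((-4 + W²)*O)*3 = (O*(-4 + W²))*3 = 3*O*(-4 + W²))
q(v(7, 13), 189)/(-89334) = (3*189*(-4 + (6*7)²))/(-89334) = (3*189*(-4 + 42²))*(-1/89334) = (3*189*(-4 + 1764))*(-1/89334) = (3*189*1760)*(-1/89334) = 997920*(-1/89334) = -7920/709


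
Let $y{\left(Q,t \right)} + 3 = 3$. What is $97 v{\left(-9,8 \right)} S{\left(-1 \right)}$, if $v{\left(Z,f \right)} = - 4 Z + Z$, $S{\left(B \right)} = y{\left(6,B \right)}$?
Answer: $0$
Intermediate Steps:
$y{\left(Q,t \right)} = 0$ ($y{\left(Q,t \right)} = -3 + 3 = 0$)
$S{\left(B \right)} = 0$
$v{\left(Z,f \right)} = - 3 Z$
$97 v{\left(-9,8 \right)} S{\left(-1 \right)} = 97 \left(\left(-3\right) \left(-9\right)\right) 0 = 97 \cdot 27 \cdot 0 = 2619 \cdot 0 = 0$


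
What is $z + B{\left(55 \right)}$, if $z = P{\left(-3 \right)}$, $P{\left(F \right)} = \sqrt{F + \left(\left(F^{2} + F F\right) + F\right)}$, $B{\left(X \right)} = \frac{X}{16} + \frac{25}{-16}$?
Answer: $\frac{15}{8} + 2 \sqrt{3} \approx 5.3391$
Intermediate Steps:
$B{\left(X \right)} = - \frac{25}{16} + \frac{X}{16}$ ($B{\left(X \right)} = X \frac{1}{16} + 25 \left(- \frac{1}{16}\right) = \frac{X}{16} - \frac{25}{16} = - \frac{25}{16} + \frac{X}{16}$)
$P{\left(F \right)} = \sqrt{2 F + 2 F^{2}}$ ($P{\left(F \right)} = \sqrt{F + \left(\left(F^{2} + F^{2}\right) + F\right)} = \sqrt{F + \left(2 F^{2} + F\right)} = \sqrt{F + \left(F + 2 F^{2}\right)} = \sqrt{2 F + 2 F^{2}}$)
$z = 2 \sqrt{3}$ ($z = \sqrt{2} \sqrt{- 3 \left(1 - 3\right)} = \sqrt{2} \sqrt{\left(-3\right) \left(-2\right)} = \sqrt{2} \sqrt{6} = 2 \sqrt{3} \approx 3.4641$)
$z + B{\left(55 \right)} = 2 \sqrt{3} + \left(- \frac{25}{16} + \frac{1}{16} \cdot 55\right) = 2 \sqrt{3} + \left(- \frac{25}{16} + \frac{55}{16}\right) = 2 \sqrt{3} + \frac{15}{8} = \frac{15}{8} + 2 \sqrt{3}$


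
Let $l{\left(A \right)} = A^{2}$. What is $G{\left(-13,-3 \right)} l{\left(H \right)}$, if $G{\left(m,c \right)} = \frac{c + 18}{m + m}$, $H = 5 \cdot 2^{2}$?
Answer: $- \frac{3000}{13} \approx -230.77$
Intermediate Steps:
$H = 20$ ($H = 5 \cdot 4 = 20$)
$G{\left(m,c \right)} = \frac{18 + c}{2 m}$
$G{\left(-13,-3 \right)} l{\left(H \right)} = \frac{18 - 3}{2 \left(-13\right)} 20^{2} = \frac{1}{2} \left(- \frac{1}{13}\right) 15 \cdot 400 = \left(- \frac{15}{26}\right) 400 = - \frac{3000}{13}$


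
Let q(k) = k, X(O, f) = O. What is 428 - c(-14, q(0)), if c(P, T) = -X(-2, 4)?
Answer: 426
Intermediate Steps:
c(P, T) = 2 (c(P, T) = -1*(-2) = 2)
428 - c(-14, q(0)) = 428 - 1*2 = 428 - 2 = 426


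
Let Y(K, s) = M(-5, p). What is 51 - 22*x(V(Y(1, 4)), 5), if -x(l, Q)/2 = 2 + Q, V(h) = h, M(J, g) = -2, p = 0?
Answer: 359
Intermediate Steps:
Y(K, s) = -2
x(l, Q) = -4 - 2*Q (x(l, Q) = -2*(2 + Q) = -4 - 2*Q)
51 - 22*x(V(Y(1, 4)), 5) = 51 - 22*(-4 - 2*5) = 51 - 22*(-4 - 10) = 51 - 22*(-14) = 51 + 308 = 359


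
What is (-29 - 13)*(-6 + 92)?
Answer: -3612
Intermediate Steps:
(-29 - 13)*(-6 + 92) = -42*86 = -3612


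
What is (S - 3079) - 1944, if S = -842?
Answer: -5865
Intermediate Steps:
(S - 3079) - 1944 = (-842 - 3079) - 1944 = -3921 - 1944 = -5865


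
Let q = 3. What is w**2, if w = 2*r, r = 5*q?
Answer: 900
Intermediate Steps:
r = 15 (r = 5*3 = 15)
w = 30 (w = 2*15 = 30)
w**2 = 30**2 = 900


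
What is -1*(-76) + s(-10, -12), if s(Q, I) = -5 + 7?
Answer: 78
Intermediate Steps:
s(Q, I) = 2
-1*(-76) + s(-10, -12) = -1*(-76) + 2 = 76 + 2 = 78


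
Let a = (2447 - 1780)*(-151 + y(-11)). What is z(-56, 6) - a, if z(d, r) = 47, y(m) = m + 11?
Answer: 100764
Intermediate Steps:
y(m) = 11 + m
a = -100717 (a = (2447 - 1780)*(-151 + (11 - 11)) = 667*(-151 + 0) = 667*(-151) = -100717)
z(-56, 6) - a = 47 - 1*(-100717) = 47 + 100717 = 100764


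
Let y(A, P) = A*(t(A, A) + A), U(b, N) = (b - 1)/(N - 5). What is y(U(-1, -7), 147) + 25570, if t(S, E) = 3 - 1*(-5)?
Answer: 920569/36 ≈ 25571.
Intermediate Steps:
U(b, N) = (-1 + b)/(-5 + N)
t(S, E) = 8 (t(S, E) = 3 + 5 = 8)
y(A, P) = A*(8 + A)
y(U(-1, -7), 147) + 25570 = ((-1 - 1)/(-5 - 7))*(8 + (-1 - 1)/(-5 - 7)) + 25570 = (-2/(-12))*(8 - 2/(-12)) + 25570 = (-1/12*(-2))*(8 - 1/12*(-2)) + 25570 = (8 + ⅙)/6 + 25570 = (⅙)*(49/6) + 25570 = 49/36 + 25570 = 920569/36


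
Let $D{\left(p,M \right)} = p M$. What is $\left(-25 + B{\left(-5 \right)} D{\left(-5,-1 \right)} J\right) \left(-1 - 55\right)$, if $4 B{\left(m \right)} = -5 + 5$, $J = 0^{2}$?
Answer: $1400$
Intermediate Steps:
$D{\left(p,M \right)} = M p$
$J = 0$
$B{\left(m \right)} = 0$ ($B{\left(m \right)} = \frac{-5 + 5}{4} = \frac{1}{4} \cdot 0 = 0$)
$\left(-25 + B{\left(-5 \right)} D{\left(-5,-1 \right)} J\right) \left(-1 - 55\right) = \left(-25 + 0 \left(\left(-1\right) \left(-5\right)\right) 0\right) \left(-1 - 55\right) = \left(-25 + 0 \cdot 5 \cdot 0\right) \left(-1 - 55\right) = \left(-25 + 0 \cdot 0\right) \left(-56\right) = \left(-25 + 0\right) \left(-56\right) = \left(-25\right) \left(-56\right) = 1400$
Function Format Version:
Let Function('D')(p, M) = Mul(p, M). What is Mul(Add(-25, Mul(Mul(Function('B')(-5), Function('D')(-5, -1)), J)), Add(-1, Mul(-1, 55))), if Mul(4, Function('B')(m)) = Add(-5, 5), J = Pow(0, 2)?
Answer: 1400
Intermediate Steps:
Function('D')(p, M) = Mul(M, p)
J = 0
Function('B')(m) = 0 (Function('B')(m) = Mul(Rational(1, 4), Add(-5, 5)) = Mul(Rational(1, 4), 0) = 0)
Mul(Add(-25, Mul(Mul(Function('B')(-5), Function('D')(-5, -1)), J)), Add(-1, Mul(-1, 55))) = Mul(Add(-25, Mul(Mul(0, Mul(-1, -5)), 0)), Add(-1, Mul(-1, 55))) = Mul(Add(-25, Mul(Mul(0, 5), 0)), Add(-1, -55)) = Mul(Add(-25, Mul(0, 0)), -56) = Mul(Add(-25, 0), -56) = Mul(-25, -56) = 1400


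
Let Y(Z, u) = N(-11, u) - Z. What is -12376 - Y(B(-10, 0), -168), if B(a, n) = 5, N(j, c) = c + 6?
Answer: -12209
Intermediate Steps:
N(j, c) = 6 + c
Y(Z, u) = 6 + u - Z (Y(Z, u) = (6 + u) - Z = 6 + u - Z)
-12376 - Y(B(-10, 0), -168) = -12376 - (6 - 168 - 1*5) = -12376 - (6 - 168 - 5) = -12376 - 1*(-167) = -12376 + 167 = -12209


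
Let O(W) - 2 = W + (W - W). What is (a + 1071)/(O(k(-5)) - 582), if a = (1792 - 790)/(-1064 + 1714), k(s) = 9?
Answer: -348576/185575 ≈ -1.8784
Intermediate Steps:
a = 501/325 (a = 1002/650 = 1002*(1/650) = 501/325 ≈ 1.5415)
O(W) = 2 + W (O(W) = 2 + (W + (W - W)) = 2 + (W + 0) = 2 + W)
(a + 1071)/(O(k(-5)) - 582) = (501/325 + 1071)/((2 + 9) - 582) = 348576/(325*(11 - 582)) = (348576/325)/(-571) = (348576/325)*(-1/571) = -348576/185575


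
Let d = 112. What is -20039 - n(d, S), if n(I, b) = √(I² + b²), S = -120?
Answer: -20039 - 8*√421 ≈ -20203.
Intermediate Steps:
-20039 - n(d, S) = -20039 - √(112² + (-120)²) = -20039 - √(12544 + 14400) = -20039 - √26944 = -20039 - 8*√421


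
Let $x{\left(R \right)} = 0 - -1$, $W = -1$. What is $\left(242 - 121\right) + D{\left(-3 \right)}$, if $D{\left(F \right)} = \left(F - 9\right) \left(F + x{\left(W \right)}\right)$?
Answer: $145$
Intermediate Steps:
$x{\left(R \right)} = 1$ ($x{\left(R \right)} = 0 + 1 = 1$)
$D{\left(F \right)} = \left(1 + F\right) \left(-9 + F\right)$ ($D{\left(F \right)} = \left(F - 9\right) \left(F + 1\right) = \left(-9 + F\right) \left(1 + F\right) = \left(1 + F\right) \left(-9 + F\right)$)
$\left(242 - 121\right) + D{\left(-3 \right)} = \left(242 - 121\right) - \left(-15 - 9\right) = 121 + \left(-9 + 9 + 24\right) = 121 + 24 = 145$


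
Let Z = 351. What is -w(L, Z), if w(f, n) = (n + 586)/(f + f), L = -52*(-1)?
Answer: -937/104 ≈ -9.0096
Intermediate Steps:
L = 52
w(f, n) = (586 + n)/(2*f) (w(f, n) = (586 + n)/((2*f)) = (586 + n)*(1/(2*f)) = (586 + n)/(2*f))
-w(L, Z) = -(586 + 351)/(2*52) = -937/(2*52) = -1*937/104 = -937/104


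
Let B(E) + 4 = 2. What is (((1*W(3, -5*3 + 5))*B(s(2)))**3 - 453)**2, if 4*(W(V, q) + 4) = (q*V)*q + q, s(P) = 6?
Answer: 6614186101636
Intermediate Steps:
B(E) = -2 (B(E) = -4 + 2 = -2)
W(V, q) = -4 + q/4 + V*q**2/4 (W(V, q) = -4 + ((q*V)*q + q)/4 = -4 + ((V*q)*q + q)/4 = -4 + (V*q**2 + q)/4 = -4 + (q + V*q**2)/4 = -4 + (q/4 + V*q**2/4) = -4 + q/4 + V*q**2/4)
(((1*W(3, -5*3 + 5))*B(s(2)))**3 - 453)**2 = (((1*(-4 + (-5*3 + 5)/4 + (1/4)*3*(-5*3 + 5)**2))*(-2))**3 - 453)**2 = (((1*(-4 + (-15 + 5)/4 + (1/4)*3*(-15 + 5)**2))*(-2))**3 - 453)**2 = (((1*(-4 + (1/4)*(-10) + (1/4)*3*(-10)**2))*(-2))**3 - 453)**2 = (((1*(-4 - 5/2 + (1/4)*3*100))*(-2))**3 - 453)**2 = (((1*(-4 - 5/2 + 75))*(-2))**3 - 453)**2 = (((1*(137/2))*(-2))**3 - 453)**2 = (((137/2)*(-2))**3 - 453)**2 = ((-137)**3 - 453)**2 = (-2571353 - 453)**2 = (-2571806)**2 = 6614186101636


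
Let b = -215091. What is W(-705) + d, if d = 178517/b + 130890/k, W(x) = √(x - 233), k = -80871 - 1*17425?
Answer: -22850384011/10571292468 + I*√938 ≈ -2.1616 + 30.627*I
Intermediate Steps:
k = -98296 (k = -80871 - 17425 = -98296)
W(x) = √(-233 + x)
d = -22850384011/10571292468 (d = 178517/(-215091) + 130890/(-98296) = 178517*(-1/215091) + 130890*(-1/98296) = -178517/215091 - 65445/49148 = -22850384011/10571292468 ≈ -2.1616)
W(-705) + d = √(-233 - 705) - 22850384011/10571292468 = √(-938) - 22850384011/10571292468 = I*√938 - 22850384011/10571292468 = -22850384011/10571292468 + I*√938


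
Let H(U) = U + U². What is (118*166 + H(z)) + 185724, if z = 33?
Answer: 206434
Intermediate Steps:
(118*166 + H(z)) + 185724 = (118*166 + 33*(1 + 33)) + 185724 = (19588 + 33*34) + 185724 = (19588 + 1122) + 185724 = 20710 + 185724 = 206434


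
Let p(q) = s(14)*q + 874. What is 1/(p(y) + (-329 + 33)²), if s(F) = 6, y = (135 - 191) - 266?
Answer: 1/86558 ≈ 1.1553e-5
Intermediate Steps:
y = -322 (y = -56 - 266 = -322)
p(q) = 874 + 6*q (p(q) = 6*q + 874 = 874 + 6*q)
1/(p(y) + (-329 + 33)²) = 1/((874 + 6*(-322)) + (-329 + 33)²) = 1/((874 - 1932) + (-296)²) = 1/(-1058 + 87616) = 1/86558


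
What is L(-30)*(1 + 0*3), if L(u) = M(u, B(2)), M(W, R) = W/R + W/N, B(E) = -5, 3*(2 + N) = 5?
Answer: 96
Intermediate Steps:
N = -⅓ (N = -2 + (⅓)*5 = -2 + 5/3 = -⅓ ≈ -0.33333)
M(W, R) = -3*W + W/R (M(W, R) = W/R + W/(-⅓) = W/R + W*(-3) = W/R - 3*W = -3*W + W/R)
L(u) = -16*u/5 (L(u) = -3*u + u/(-5) = -3*u + u*(-⅕) = -3*u - u/5 = -16*u/5)
L(-30)*(1 + 0*3) = (-16/5*(-30))*(1 + 0*3) = 96*(1 + 0) = 96*1 = 96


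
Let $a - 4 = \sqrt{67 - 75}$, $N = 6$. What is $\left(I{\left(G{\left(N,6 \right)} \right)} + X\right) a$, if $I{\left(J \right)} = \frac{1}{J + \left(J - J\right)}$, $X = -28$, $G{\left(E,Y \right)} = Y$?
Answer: $- \frac{334}{3} - \frac{167 i \sqrt{2}}{3} \approx -111.33 - 78.725 i$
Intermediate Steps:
$a = 4 + 2 i \sqrt{2}$ ($a = 4 + \sqrt{67 - 75} = 4 + \sqrt{-8} = 4 + 2 i \sqrt{2} \approx 4.0 + 2.8284 i$)
$I{\left(J \right)} = \frac{1}{J}$ ($I{\left(J \right)} = \frac{1}{J + 0} = \frac{1}{J}$)
$\left(I{\left(G{\left(N,6 \right)} \right)} + X\right) a = \left(\frac{1}{6} - 28\right) \left(4 + 2 i \sqrt{2}\right) = - \frac{167 \left(4 + 2 i \sqrt{2}\right)}{6} = - \frac{334}{3} - \frac{167 i \sqrt{2}}{3}$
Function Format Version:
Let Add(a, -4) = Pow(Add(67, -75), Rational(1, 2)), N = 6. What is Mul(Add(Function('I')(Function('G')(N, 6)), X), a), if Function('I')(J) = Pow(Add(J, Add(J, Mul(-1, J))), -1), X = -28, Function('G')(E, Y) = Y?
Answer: Add(Rational(-334, 3), Mul(Rational(-167, 3), I, Pow(2, Rational(1, 2)))) ≈ Add(-111.33, Mul(-78.725, I))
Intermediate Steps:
a = Add(4, Mul(2, I, Pow(2, Rational(1, 2)))) (a = Add(4, Pow(Add(67, -75), Rational(1, 2))) = Add(4, Pow(-8, Rational(1, 2))) = Add(4, Mul(2, I, Pow(2, Rational(1, 2)))) ≈ Add(4.0000, Mul(2.8284, I)))
Function('I')(J) = Pow(J, -1) (Function('I')(J) = Pow(Add(J, 0), -1) = Pow(J, -1))
Mul(Add(Function('I')(Function('G')(N, 6)), X), a) = Mul(Add(Pow(6, -1), -28), Add(4, Mul(2, I, Pow(2, Rational(1, 2))))) = Mul(Add(Rational(1, 6), -28), Add(4, Mul(2, I, Pow(2, Rational(1, 2))))) = Mul(Rational(-167, 6), Add(4, Mul(2, I, Pow(2, Rational(1, 2))))) = Add(Rational(-334, 3), Mul(Rational(-167, 3), I, Pow(2, Rational(1, 2))))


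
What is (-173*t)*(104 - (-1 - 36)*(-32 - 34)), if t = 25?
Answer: 10111850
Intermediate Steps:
(-173*t)*(104 - (-1 - 36)*(-32 - 34)) = (-173*25)*(104 - (-1 - 36)*(-32 - 34)) = -4325*(104 - (-37)*(-66)) = -4325*(104 - 1*2442) = -4325*(104 - 2442) = -4325*(-2338) = 10111850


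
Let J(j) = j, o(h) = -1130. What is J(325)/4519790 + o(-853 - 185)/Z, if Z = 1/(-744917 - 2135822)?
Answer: 2942595783407125/903958 ≈ 3.2552e+9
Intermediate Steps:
Z = -1/2880739 (Z = 1/(-2880739) = -1/2880739 ≈ -3.4713e-7)
J(325)/4519790 + o(-853 - 185)/Z = 325/4519790 - 1130/(-1/2880739) = 325*(1/4519790) - 1130*(-2880739) = 65/903958 + 3255235070 = 2942595783407125/903958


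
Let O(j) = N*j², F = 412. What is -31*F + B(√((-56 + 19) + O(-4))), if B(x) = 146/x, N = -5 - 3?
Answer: -12772 - 146*I*√165/165 ≈ -12772.0 - 11.366*I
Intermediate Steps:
N = -8
O(j) = -8*j²
-31*F + B(√((-56 + 19) + O(-4))) = -31*412 + 146/(√((-56 + 19) - 8*(-4)²)) = -12772 + 146/(√(-37 - 8*16)) = -12772 + 146/(√(-37 - 128)) = -12772 + 146/(√(-165)) = -12772 + 146/((I*√165)) = -12772 + 146*(-I*√165/165) = -12772 - 146*I*√165/165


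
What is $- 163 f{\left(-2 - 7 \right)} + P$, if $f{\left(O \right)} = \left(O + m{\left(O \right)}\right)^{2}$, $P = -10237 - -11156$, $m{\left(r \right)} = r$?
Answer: $-51893$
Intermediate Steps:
$P = 919$ ($P = -10237 + 11156 = 919$)
$f{\left(O \right)} = 4 O^{2}$ ($f{\left(O \right)} = \left(O + O\right)^{2} = \left(2 O\right)^{2} = 4 O^{2}$)
$- 163 f{\left(-2 - 7 \right)} + P = - 163 \cdot 4 \left(-2 - 7\right)^{2} + 919 = - 163 \cdot 4 \left(-9\right)^{2} + 919 = - 163 \cdot 4 \cdot 81 + 919 = \left(-163\right) 324 + 919 = -52812 + 919 = -51893$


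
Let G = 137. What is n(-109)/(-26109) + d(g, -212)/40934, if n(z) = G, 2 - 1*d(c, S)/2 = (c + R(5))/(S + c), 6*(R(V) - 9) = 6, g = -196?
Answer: -187929127/36337357404 ≈ -0.0051718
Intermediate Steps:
R(V) = 10 (R(V) = 9 + (1/6)*6 = 9 + 1 = 10)
d(c, S) = 4 - 2*(10 + c)/(S + c) (d(c, S) = 4 - 2*(c + 10)/(S + c) = 4 - 2*(10 + c)/(S + c))
n(z) = 137
n(-109)/(-26109) + d(g, -212)/40934 = 137/(-26109) + (2*(-10 - 196 + 2*(-212))/(-212 - 196))/40934 = 137*(-1/26109) + (2*(-10 - 196 - 424)/(-408))*(1/40934) = -137/26109 + (2*(-1/408)*(-630))*(1/40934) = -137/26109 + (105/34)*(1/40934) = -137/26109 + 105/1391756 = -187929127/36337357404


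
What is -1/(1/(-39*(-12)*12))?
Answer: -5616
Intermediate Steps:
-1/(1/(-39*(-12)*12)) = -1/(1/(468*12)) = -1/(1/5616) = -1/1/5616 = -1*5616 = -5616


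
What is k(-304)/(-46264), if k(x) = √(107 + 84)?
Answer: -√191/46264 ≈ -0.00029873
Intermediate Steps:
k(x) = √191
k(-304)/(-46264) = √191/(-46264) = √191*(-1/46264) = -√191/46264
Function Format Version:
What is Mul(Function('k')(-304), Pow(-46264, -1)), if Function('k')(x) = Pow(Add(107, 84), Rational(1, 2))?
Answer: Mul(Rational(-1, 46264), Pow(191, Rational(1, 2))) ≈ -0.00029873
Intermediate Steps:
Function('k')(x) = Pow(191, Rational(1, 2))
Mul(Function('k')(-304), Pow(-46264, -1)) = Mul(Pow(191, Rational(1, 2)), Pow(-46264, -1)) = Mul(Pow(191, Rational(1, 2)), Rational(-1, 46264)) = Mul(Rational(-1, 46264), Pow(191, Rational(1, 2)))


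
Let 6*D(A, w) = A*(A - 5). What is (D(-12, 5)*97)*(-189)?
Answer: -623322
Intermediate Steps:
D(A, w) = A*(-5 + A)/6 (D(A, w) = (A*(A - 5))/6 = (A*(-5 + A))/6 = A*(-5 + A)/6)
(D(-12, 5)*97)*(-189) = (((⅙)*(-12)*(-5 - 12))*97)*(-189) = (((⅙)*(-12)*(-17))*97)*(-189) = (34*97)*(-189) = 3298*(-189) = -623322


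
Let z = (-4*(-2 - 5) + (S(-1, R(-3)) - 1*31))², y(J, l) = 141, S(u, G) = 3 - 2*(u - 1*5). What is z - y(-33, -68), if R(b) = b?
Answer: 3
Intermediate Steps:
S(u, G) = 13 - 2*u (S(u, G) = 3 - 2*(u - 5) = 3 - 2*(-5 + u) = 3 + (10 - 2*u) = 13 - 2*u)
z = 144 (z = (-4*(-2 - 5) + ((13 - 2*(-1)) - 1*31))² = (-4*(-7) + ((13 + 2) - 31))² = (28 + (15 - 31))² = (28 - 16)² = 12² = 144)
z - y(-33, -68) = 144 - 1*141 = 144 - 141 = 3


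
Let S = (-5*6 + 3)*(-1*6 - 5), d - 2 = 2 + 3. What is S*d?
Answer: 2079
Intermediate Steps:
d = 7 (d = 2 + (2 + 3) = 2 + 5 = 7)
S = 297 (S = (-30 + 3)*(-6 - 5) = -27*(-11) = 297)
S*d = 297*7 = 2079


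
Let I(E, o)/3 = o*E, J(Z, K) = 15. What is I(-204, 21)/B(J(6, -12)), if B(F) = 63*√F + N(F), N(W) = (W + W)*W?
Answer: -14280/353 + 9996*√15/1765 ≈ -18.519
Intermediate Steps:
I(E, o) = 3*E*o (I(E, o) = 3*(o*E) = 3*(E*o) = 3*E*o)
N(W) = 2*W² (N(W) = (2*W)*W = 2*W²)
B(F) = 2*F² + 63*√F (B(F) = 63*√F + 2*F² = 2*F² + 63*√F)
I(-204, 21)/B(J(6, -12)) = (3*(-204)*21)/(2*15² + 63*√15) = -12852/(2*225 + 63*√15) = -12852/(450 + 63*√15)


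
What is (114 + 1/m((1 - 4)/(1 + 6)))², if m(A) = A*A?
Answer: 1155625/81 ≈ 14267.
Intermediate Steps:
m(A) = A²
(114 + 1/m((1 - 4)/(1 + 6)))² = (114 + 1/(((1 - 4)/(1 + 6))²))² = (114 + 1/((-3/7)²))² = (114 + 1/(9/49))² = (114 + 49/9)² = (1075/9)² = 1155625/81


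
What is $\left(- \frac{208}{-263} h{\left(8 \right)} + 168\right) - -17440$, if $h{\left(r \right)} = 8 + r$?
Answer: $\frac{4634232}{263} \approx 17621.0$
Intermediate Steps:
$\left(- \frac{208}{-263} h{\left(8 \right)} + 168\right) - -17440 = \left(- \frac{208}{-263} \left(8 + 8\right) + 168\right) - -17440 = \left(\left(-208\right) \left(- \frac{1}{263}\right) 16 + 168\right) + 17440 = \left(\frac{208}{263} \cdot 16 + 168\right) + 17440 = \left(\frac{3328}{263} + 168\right) + 17440 = \frac{47512}{263} + 17440 = \frac{4634232}{263}$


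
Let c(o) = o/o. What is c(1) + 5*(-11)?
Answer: -54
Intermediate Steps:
c(o) = 1
c(1) + 5*(-11) = 1 + 5*(-11) = 1 - 55 = -54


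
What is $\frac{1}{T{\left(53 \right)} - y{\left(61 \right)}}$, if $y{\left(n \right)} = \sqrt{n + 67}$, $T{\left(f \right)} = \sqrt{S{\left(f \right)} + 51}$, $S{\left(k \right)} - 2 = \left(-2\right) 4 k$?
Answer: $- \frac{1}{8 \sqrt{2} - i \sqrt{371}} \approx -0.022673 - 0.0386 i$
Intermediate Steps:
$S{\left(k \right)} = 2 - 8 k$ ($S{\left(k \right)} = 2 + \left(-2\right) 4 k = 2 - 8 k$)
$T{\left(f \right)} = \sqrt{53 - 8 f}$ ($T{\left(f \right)} = \sqrt{\left(2 - 8 f\right) + 51} = \sqrt{53 - 8 f}$)
$y{\left(n \right)} = \sqrt{67 + n}$
$\frac{1}{T{\left(53 \right)} - y{\left(61 \right)}} = \frac{1}{\sqrt{53 - 424} - \sqrt{67 + 61}} = \frac{1}{\sqrt{53 - 424} - \sqrt{128}} = \frac{1}{\sqrt{-371} - 8 \sqrt{2}} = \frac{1}{i \sqrt{371} - 8 \sqrt{2}} = \frac{1}{- 8 \sqrt{2} + i \sqrt{371}}$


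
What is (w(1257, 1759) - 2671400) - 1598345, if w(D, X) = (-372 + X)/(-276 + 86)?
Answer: -42697523/10 ≈ -4.2698e+6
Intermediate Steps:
w(D, X) = 186/95 - X/190 (w(D, X) = (-372 + X)/(-190) = (-372 + X)*(-1/190) = 186/95 - X/190)
(w(1257, 1759) - 2671400) - 1598345 = ((186/95 - 1/190*1759) - 2671400) - 1598345 = ((186/95 - 1759/190) - 2671400) - 1598345 = (-73/10 - 2671400) - 1598345 = -26714073/10 - 1598345 = -42697523/10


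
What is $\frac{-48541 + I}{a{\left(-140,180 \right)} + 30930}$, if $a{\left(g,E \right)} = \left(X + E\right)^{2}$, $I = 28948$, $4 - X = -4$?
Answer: $- \frac{19593}{66274} \approx -0.29564$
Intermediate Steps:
$X = 8$ ($X = 4 - -4 = 4 + 4 = 8$)
$a{\left(g,E \right)} = \left(8 + E\right)^{2}$
$\frac{-48541 + I}{a{\left(-140,180 \right)} + 30930} = \frac{-48541 + 28948}{\left(8 + 180\right)^{2} + 30930} = - \frac{19593}{188^{2} + 30930} = - \frac{19593}{35344 + 30930} = - \frac{19593}{66274}$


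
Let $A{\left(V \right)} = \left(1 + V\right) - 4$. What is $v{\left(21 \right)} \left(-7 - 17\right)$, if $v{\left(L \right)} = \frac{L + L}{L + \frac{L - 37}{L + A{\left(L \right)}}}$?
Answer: $- \frac{39312}{803} \approx -48.956$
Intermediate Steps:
$A{\left(V \right)} = -3 + V$
$v{\left(L \right)} = \frac{2 L}{L + \frac{-37 + L}{-3 + 2 L}}$ ($v{\left(L \right)} = \frac{L + L}{L + \frac{L - 37}{L + \left(-3 + L\right)}} = \frac{2 L}{L + \frac{-37 + L}{-3 + 2 L}}$)
$v{\left(21 \right)} \left(-7 - 17\right) = 2 \cdot 21 \frac{1}{-37 - 42 + 2 \cdot 21^{2}} \left(-3 + 2 \cdot 21\right) \left(-7 - 17\right) = 2 \cdot 21 \frac{1}{-37 - 42 + 2 \cdot 441} \left(-3 + 42\right) \left(-7 - 17\right) = 2 \cdot 21 \frac{1}{-37 - 42 + 882} \cdot 39 \left(-24\right) = 2 \cdot 21 \cdot \frac{1}{803} \cdot 39 \left(-24\right) = \frac{1638}{803} \left(-24\right) = - \frac{39312}{803}$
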